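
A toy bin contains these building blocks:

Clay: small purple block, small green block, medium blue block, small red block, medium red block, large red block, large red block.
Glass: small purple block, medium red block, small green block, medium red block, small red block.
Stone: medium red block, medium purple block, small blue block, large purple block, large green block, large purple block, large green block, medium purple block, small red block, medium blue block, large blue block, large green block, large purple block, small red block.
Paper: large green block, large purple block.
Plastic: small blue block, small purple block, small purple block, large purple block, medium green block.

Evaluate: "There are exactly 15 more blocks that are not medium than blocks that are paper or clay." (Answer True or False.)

True

|blocks that are not medium| = 24.
|blocks that are paper or clay| = 9.
The claim requires 24 − 9 (= 15) to equal 15, which holds.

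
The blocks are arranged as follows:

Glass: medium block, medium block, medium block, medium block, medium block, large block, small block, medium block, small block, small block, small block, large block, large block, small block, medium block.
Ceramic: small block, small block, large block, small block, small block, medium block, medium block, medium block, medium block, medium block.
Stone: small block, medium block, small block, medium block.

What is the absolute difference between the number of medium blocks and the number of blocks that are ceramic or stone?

medium blocks: 14. blocks that are ceramic or stone: 14.
|14 − 14| = 14 − 14 = 0.

0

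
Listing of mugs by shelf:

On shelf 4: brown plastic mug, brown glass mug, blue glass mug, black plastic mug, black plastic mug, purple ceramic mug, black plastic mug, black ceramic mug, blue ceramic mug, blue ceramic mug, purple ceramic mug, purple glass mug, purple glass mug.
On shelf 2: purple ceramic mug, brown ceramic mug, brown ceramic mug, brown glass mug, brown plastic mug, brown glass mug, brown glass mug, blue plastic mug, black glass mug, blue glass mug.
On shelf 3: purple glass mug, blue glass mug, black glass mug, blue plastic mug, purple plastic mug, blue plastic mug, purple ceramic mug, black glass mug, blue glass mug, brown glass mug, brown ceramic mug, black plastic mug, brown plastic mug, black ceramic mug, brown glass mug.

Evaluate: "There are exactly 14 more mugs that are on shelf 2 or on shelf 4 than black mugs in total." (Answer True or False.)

|mugs on shelf 2 or on shelf 4| = 23.
|black mugs| = 9.
The claim requires 23 − 9 (= 14) to equal 14, which holds.

True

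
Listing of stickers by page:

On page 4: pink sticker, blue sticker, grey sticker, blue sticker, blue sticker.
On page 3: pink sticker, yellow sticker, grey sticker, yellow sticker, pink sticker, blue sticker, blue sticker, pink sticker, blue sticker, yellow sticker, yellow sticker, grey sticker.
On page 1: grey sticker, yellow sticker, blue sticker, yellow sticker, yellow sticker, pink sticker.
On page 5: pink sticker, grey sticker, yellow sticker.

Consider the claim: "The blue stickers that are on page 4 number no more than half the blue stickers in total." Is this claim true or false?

There are 3 blue stickers on page 4.
There are 7 blue stickers.
The claim requires 2 × 3 = 6 ≤ 7, which holds.

True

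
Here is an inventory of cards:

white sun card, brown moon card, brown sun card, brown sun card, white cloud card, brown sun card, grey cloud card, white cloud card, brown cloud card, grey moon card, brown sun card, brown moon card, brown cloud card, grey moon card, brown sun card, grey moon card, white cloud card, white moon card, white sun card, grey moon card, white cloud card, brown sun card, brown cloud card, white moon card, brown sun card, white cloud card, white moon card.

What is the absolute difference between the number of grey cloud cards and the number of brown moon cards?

1

grey cloud cards: 1. brown moon cards: 2.
|1 − 2| = 2 − 1 = 1.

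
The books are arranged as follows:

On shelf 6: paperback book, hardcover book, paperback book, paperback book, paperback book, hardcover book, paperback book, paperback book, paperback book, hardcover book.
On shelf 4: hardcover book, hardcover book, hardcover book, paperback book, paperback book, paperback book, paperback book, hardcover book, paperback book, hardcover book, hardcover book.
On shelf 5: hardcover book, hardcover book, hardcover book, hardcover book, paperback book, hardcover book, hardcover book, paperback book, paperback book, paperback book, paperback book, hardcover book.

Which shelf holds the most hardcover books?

Counts by shelf (restricted to hardcover books): shelf 5→7, shelf 4→6, shelf 6→3.
The maximum is 7, held uniquely by shelf 5.

shelf 5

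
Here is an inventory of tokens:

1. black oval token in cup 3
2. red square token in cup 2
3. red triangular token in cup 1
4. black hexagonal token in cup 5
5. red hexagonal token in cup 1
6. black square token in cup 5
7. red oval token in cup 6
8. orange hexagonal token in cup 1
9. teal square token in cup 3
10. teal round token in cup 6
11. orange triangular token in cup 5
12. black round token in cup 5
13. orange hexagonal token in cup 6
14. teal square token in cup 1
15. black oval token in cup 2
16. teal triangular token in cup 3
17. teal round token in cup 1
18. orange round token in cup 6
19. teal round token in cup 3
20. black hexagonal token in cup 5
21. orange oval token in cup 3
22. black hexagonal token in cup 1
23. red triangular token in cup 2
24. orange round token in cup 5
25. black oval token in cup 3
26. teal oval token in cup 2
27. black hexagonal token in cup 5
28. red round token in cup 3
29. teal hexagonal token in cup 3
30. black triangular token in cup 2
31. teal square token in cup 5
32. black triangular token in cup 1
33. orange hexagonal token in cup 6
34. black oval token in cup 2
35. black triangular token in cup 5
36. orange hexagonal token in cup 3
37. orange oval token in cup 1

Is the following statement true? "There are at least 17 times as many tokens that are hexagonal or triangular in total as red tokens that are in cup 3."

True

There are 17 tokens that are hexagonal or triangular.
There is 1 red token in cup 3.
The claim requires 17 ≥ 17 × 1 = 17, which holds.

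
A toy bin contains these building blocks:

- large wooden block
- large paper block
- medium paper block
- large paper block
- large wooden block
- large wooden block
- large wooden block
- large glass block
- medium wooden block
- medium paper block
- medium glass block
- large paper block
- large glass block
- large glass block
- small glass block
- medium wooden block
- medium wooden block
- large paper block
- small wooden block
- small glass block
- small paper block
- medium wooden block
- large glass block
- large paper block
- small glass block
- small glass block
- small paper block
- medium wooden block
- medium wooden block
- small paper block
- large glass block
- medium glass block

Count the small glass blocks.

4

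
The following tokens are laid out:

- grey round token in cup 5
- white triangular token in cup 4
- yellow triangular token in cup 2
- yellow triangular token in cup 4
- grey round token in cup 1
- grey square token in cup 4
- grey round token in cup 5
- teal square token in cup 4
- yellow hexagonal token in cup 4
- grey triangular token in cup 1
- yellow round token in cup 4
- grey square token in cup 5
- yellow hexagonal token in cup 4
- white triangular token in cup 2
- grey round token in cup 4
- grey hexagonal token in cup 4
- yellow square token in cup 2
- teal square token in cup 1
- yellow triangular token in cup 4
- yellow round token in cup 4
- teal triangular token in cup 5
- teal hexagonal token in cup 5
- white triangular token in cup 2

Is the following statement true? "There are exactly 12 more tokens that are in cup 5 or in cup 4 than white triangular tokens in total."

False

tokens in cup 5 or in cup 4: 16.
white triangular tokens: 3.
The claim requires 16 − 3 (= 13) to equal 12, which does not hold.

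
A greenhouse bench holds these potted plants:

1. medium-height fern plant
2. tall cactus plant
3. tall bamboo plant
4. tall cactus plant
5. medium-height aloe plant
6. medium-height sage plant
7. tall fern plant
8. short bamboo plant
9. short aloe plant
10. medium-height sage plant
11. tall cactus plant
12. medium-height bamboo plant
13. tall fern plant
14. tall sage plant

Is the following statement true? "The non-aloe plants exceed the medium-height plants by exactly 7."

|non-aloe plants| = 12.
|medium-height plants| = 5.
The claim requires 12 − 5 (= 7) to equal 7, which holds.

True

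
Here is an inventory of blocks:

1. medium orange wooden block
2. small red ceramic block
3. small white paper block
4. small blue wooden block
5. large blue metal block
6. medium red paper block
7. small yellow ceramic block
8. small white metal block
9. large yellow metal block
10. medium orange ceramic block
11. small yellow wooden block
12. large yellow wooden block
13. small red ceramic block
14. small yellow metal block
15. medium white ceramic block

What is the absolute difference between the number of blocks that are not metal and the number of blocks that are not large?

1

blocks that are not metal: 11. blocks that are not large: 12.
|11 − 12| = 12 − 11 = 1.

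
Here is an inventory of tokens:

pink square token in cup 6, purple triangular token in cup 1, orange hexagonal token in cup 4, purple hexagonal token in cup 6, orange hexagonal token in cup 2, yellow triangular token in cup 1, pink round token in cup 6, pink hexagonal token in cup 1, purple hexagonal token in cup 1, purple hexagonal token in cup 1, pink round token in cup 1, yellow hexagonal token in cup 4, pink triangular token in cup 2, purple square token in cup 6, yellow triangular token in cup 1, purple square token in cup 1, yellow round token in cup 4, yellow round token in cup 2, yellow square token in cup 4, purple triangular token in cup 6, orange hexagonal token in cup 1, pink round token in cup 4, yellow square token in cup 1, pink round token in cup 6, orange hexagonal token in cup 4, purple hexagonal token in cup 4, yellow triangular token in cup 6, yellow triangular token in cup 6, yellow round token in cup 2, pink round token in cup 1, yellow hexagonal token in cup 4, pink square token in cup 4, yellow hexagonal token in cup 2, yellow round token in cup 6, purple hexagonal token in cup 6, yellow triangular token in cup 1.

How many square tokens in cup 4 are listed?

2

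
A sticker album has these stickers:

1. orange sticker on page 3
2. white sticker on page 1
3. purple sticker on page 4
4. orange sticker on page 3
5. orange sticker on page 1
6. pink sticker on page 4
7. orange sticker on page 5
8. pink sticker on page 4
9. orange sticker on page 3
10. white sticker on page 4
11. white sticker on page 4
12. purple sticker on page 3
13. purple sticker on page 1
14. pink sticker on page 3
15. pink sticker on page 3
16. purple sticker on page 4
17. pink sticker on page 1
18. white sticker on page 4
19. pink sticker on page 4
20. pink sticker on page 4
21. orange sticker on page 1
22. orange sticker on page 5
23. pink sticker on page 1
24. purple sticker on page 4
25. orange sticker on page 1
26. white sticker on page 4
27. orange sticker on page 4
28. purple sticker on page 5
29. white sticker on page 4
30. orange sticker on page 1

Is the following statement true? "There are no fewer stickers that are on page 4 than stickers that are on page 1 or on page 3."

stickers on page 4: 13.
stickers on page 1 or on page 3: 14.
The claim requires 13 ≥ 14, which does not hold.

False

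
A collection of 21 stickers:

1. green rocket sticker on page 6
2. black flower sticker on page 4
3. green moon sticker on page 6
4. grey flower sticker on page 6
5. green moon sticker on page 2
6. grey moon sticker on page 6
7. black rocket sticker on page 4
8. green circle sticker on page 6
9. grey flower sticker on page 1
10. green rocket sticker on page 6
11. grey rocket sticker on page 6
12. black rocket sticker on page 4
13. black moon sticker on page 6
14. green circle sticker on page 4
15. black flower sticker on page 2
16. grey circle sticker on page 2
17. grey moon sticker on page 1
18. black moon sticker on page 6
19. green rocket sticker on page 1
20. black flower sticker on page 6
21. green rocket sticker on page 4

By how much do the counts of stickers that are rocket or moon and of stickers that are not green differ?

stickers that are rocket or moon: 13. stickers that are not green: 13.
|13 − 13| = 13 − 13 = 0.

0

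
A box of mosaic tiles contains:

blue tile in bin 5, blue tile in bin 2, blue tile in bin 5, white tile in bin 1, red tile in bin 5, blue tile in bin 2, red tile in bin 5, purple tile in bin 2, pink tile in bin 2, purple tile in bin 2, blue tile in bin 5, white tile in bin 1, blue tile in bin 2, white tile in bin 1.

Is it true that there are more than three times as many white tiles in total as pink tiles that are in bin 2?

|white tiles| = 3.
|pink tiles in bin 2| = 1.
The claim requires 3 > 3 × 1 = 3, which does not hold.

False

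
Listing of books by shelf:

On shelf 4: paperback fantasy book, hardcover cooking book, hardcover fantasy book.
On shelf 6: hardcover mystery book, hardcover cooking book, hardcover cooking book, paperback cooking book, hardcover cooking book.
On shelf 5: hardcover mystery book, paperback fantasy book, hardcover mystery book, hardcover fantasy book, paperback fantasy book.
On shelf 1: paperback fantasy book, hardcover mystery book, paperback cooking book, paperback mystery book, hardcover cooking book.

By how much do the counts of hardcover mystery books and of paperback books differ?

3

hardcover mystery books: 4. paperback books: 7.
|4 − 7| = 7 − 4 = 3.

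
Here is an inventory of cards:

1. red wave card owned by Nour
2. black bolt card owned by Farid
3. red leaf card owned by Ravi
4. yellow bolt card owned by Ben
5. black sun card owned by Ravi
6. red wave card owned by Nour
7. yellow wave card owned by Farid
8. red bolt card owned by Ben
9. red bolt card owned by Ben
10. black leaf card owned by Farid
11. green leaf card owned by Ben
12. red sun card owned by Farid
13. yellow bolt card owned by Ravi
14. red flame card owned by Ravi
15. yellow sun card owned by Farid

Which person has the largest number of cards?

Counts by player: Farid→5, Ravi→4, Ben→4, Nour→2.
The maximum is 5, held uniquely by Farid.

Farid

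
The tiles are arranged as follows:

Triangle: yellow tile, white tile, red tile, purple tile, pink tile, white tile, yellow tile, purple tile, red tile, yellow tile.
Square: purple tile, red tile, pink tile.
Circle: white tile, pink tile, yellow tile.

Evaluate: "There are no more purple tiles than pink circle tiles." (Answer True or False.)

There are 3 purple tiles.
There is 1 pink circle tile.
The claim requires 3 ≤ 1, which does not hold.

False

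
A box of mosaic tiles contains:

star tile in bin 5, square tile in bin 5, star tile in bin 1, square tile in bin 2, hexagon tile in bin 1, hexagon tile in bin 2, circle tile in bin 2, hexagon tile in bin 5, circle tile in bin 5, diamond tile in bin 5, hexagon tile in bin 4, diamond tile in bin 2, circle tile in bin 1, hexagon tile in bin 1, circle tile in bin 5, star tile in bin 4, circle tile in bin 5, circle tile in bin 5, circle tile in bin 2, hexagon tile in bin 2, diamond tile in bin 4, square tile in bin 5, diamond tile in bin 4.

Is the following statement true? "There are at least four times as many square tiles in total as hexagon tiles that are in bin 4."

|square tiles| = 3.
|hexagon tiles in bin 4| = 1.
The claim requires 3 ≥ 4 × 1 = 4, which does not hold.

False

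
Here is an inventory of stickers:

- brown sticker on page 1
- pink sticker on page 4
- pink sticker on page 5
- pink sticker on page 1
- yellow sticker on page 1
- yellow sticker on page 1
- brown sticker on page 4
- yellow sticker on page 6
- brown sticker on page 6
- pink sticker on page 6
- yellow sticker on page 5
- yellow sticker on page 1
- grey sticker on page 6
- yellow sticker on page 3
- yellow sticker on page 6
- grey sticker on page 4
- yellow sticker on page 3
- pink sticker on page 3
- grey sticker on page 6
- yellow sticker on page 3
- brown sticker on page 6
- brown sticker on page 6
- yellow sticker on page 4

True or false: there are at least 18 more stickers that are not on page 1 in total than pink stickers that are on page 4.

False

stickers that are not on page 1: 18.
pink stickers on page 4: 1.
The claim requires 18 − 1 = 17 ≥ 18, which does not hold.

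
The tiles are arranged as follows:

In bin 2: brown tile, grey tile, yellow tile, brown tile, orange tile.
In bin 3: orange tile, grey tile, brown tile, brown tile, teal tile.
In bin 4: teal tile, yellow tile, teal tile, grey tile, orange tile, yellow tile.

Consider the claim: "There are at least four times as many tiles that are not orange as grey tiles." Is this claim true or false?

True

tiles that are not orange: 13.
grey tiles: 3.
The claim requires 13 ≥ 4 × 3 = 12, which holds.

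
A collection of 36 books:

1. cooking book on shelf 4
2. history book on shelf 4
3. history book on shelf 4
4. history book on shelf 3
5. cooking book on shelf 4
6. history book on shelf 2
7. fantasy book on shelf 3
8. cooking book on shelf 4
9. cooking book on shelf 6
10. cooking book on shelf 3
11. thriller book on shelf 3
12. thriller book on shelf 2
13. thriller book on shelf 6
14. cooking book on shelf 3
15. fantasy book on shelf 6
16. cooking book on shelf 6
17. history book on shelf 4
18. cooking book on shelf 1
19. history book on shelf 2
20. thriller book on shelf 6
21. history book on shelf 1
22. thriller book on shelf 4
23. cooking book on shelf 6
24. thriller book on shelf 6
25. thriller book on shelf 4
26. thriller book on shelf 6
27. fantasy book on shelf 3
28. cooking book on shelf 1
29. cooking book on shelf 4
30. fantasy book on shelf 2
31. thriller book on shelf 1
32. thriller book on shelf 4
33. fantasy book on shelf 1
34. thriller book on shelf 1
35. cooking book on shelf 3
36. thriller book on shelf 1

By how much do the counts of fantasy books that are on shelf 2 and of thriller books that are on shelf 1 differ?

2

fantasy books on shelf 2: 1. thriller books on shelf 1: 3.
|1 − 3| = 3 − 1 = 2.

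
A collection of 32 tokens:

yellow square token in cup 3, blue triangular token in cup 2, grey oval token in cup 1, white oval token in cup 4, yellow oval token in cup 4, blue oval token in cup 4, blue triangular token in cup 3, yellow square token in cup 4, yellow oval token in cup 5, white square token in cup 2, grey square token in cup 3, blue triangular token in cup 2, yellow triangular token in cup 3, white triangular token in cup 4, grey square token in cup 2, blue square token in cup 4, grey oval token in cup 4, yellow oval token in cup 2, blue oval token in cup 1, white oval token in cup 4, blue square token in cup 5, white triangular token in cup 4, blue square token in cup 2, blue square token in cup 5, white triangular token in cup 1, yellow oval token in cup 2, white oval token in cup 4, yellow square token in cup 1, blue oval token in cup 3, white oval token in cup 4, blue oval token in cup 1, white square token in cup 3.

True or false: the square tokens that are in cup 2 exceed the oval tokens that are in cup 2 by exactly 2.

square tokens in cup 2: 3.
oval tokens in cup 2: 2.
The claim requires 3 − 2 (= 1) to equal 2, which does not hold.

False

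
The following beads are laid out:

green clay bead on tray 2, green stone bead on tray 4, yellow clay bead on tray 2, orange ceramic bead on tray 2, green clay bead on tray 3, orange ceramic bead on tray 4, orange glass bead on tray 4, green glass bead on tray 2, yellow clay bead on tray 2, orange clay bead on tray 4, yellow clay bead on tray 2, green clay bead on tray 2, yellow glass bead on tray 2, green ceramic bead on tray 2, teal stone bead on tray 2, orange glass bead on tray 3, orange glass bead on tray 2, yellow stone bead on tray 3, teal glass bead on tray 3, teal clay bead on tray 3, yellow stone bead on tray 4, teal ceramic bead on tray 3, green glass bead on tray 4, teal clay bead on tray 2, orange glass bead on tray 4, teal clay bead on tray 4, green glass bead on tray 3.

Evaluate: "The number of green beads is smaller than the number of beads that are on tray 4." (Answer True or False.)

False

|green beads| = 8.
|beads on tray 4| = 8.
The claim requires 8 < 8, which does not hold.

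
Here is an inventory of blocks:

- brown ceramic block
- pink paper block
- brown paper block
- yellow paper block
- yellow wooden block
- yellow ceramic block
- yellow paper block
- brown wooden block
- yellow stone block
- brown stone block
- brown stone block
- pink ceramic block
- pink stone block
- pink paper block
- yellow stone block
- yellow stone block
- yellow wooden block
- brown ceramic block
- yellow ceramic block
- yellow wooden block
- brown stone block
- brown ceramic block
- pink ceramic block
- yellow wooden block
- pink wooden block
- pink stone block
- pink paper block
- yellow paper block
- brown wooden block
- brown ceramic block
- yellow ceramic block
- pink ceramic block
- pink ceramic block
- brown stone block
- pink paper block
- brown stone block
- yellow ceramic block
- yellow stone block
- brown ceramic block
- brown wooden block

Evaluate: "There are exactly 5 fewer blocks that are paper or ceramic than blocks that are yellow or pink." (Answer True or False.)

|blocks that are paper or ceramic| = 21.
|blocks that are yellow or pink| = 26.
The claim requires 26 − 21 (= 5) to equal 5, which holds.

True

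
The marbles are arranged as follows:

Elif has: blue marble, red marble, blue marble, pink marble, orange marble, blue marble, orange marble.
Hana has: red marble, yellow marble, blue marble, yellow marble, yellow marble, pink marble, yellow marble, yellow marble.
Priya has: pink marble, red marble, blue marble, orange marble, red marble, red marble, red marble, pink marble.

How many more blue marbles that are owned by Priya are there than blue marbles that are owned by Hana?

blue marbles owned by Priya: 1.
blue marbles owned by Hana: 1.
1 − 1 = 0.

0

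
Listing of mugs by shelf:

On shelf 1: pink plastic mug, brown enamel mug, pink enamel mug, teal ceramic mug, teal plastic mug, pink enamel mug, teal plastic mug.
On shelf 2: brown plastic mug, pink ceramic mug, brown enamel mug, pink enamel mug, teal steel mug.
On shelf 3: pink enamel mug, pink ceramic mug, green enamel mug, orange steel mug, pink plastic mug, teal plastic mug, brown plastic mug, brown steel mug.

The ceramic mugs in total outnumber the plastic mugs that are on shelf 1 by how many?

0

ceramic mugs: 3.
plastic mugs on shelf 1: 3.
3 − 3 = 0.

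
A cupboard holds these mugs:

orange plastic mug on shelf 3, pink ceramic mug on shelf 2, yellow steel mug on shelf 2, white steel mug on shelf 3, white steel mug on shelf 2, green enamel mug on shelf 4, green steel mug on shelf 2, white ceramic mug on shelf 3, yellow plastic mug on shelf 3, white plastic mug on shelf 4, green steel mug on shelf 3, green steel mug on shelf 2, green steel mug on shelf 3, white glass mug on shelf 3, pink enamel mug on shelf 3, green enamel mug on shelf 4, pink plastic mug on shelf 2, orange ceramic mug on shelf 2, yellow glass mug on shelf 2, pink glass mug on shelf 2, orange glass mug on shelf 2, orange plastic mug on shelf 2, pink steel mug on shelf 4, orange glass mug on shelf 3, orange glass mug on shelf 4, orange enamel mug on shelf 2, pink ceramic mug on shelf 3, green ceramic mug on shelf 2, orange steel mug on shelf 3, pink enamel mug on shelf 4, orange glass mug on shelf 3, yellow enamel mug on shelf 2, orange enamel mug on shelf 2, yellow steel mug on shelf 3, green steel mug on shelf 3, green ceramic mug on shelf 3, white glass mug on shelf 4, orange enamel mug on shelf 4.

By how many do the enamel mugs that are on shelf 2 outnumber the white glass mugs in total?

enamel mugs on shelf 2: 3.
white glass mugs: 2.
3 − 2 = 1.

1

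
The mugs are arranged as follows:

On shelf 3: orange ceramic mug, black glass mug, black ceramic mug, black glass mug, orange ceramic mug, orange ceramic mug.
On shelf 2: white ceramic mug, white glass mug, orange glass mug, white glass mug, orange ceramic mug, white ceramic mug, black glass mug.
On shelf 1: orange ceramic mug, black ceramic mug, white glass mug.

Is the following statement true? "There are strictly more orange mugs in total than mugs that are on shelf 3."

|orange mugs| = 6.
|mugs on shelf 3| = 6.
The claim requires 6 > 6, which does not hold.

False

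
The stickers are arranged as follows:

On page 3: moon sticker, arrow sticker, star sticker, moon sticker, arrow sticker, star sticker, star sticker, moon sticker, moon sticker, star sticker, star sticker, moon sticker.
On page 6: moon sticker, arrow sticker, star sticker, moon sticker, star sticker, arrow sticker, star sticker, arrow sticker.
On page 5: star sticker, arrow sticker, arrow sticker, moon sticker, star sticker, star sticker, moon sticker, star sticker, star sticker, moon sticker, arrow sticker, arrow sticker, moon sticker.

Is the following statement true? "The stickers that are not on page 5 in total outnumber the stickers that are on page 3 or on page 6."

False

There are 20 stickers that are not on page 5.
There are 20 stickers on page 3 or on page 6.
The claim requires 20 > 20, which does not hold.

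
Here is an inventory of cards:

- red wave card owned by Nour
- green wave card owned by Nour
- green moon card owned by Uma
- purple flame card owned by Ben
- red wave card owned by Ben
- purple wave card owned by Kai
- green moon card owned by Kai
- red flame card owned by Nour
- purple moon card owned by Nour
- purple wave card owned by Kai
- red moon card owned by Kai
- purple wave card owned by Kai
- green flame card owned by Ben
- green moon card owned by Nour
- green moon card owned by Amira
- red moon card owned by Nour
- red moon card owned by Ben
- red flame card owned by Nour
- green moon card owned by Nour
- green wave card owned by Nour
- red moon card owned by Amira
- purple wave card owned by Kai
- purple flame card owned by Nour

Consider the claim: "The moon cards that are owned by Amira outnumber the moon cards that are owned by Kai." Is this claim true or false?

|moon cards owned by Amira| = 2.
|moon cards owned by Kai| = 2.
The claim requires 2 > 2, which does not hold.

False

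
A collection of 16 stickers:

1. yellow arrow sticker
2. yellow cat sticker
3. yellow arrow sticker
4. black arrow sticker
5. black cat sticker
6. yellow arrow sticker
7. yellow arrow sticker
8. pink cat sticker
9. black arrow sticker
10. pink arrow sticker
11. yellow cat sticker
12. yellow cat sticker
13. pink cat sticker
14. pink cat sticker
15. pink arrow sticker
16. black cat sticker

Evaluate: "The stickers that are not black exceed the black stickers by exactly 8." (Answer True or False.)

True

|stickers that are not black| = 12.
|black stickers| = 4.
The claim requires 12 − 4 (= 8) to equal 8, which holds.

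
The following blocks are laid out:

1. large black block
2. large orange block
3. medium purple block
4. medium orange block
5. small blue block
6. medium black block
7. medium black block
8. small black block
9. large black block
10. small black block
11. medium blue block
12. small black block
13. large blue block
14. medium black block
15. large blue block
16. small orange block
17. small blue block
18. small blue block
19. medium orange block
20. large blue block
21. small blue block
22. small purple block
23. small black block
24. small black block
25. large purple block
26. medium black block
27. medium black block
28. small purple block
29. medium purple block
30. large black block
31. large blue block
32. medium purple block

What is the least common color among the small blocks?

Counts by color (restricted to small blocks): black 5, blue 4, purple 2, orange 1.
The minimum is 1, held uniquely by orange.

orange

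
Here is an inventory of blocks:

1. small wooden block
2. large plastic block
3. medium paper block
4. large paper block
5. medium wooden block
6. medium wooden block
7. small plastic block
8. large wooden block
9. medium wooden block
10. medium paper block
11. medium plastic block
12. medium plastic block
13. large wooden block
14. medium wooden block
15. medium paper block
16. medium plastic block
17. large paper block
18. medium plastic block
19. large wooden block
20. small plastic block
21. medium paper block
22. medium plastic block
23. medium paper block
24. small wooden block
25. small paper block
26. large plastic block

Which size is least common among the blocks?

Counts by size: medium 14, large 7, small 5.
The minimum is 5, held uniquely by small.

small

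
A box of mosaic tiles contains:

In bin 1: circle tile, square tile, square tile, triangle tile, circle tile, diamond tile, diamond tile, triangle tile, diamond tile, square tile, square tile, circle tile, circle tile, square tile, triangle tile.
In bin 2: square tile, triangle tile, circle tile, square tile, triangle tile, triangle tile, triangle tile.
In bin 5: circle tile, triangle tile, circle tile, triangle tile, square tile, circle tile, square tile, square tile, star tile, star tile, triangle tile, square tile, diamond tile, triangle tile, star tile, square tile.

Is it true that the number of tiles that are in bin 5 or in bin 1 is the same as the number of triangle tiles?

There are 31 tiles in bin 5 or in bin 1.
There are 11 triangle tiles.
The claim requires 31 = 11, which does not hold.

False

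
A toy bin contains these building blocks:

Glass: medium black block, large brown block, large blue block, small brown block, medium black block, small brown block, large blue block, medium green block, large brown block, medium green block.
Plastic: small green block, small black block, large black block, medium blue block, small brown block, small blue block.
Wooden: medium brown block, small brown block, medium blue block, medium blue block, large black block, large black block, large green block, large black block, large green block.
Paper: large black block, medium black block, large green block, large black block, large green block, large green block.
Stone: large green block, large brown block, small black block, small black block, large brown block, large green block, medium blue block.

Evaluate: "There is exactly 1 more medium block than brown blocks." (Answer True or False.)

There are 10 medium blocks.
There are 9 brown blocks.
The claim requires 10 − 9 (= 1) to equal 1, which holds.

True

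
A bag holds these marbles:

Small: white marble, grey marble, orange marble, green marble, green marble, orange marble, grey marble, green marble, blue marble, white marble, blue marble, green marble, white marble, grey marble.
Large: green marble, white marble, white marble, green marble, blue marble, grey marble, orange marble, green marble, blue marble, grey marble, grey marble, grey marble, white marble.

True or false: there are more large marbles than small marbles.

False

large marbles: 13.
small marbles: 14.
The claim requires 13 > 14, which does not hold.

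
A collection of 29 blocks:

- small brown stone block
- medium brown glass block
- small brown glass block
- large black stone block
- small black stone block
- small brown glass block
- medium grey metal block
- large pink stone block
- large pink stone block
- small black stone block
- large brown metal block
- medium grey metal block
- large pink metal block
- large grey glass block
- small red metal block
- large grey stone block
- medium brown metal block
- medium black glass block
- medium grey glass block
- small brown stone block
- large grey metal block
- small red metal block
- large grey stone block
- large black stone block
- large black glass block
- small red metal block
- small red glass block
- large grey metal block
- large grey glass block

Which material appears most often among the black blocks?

Counts by material (restricted to black blocks): stone 4, glass 2.
The maximum is 4, held uniquely by stone.

stone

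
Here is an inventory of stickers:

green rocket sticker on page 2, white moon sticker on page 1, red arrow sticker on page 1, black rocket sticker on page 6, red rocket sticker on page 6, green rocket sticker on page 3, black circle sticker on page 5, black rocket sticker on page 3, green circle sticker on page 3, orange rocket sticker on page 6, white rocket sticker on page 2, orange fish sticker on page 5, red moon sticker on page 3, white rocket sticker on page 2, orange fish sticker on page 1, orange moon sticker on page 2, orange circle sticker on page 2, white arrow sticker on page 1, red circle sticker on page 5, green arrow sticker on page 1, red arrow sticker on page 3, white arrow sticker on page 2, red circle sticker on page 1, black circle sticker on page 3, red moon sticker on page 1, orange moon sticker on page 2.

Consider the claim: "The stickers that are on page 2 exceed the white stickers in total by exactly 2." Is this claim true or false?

|stickers on page 2| = 7.
|white stickers| = 5.
The claim requires 7 − 5 (= 2) to equal 2, which holds.

True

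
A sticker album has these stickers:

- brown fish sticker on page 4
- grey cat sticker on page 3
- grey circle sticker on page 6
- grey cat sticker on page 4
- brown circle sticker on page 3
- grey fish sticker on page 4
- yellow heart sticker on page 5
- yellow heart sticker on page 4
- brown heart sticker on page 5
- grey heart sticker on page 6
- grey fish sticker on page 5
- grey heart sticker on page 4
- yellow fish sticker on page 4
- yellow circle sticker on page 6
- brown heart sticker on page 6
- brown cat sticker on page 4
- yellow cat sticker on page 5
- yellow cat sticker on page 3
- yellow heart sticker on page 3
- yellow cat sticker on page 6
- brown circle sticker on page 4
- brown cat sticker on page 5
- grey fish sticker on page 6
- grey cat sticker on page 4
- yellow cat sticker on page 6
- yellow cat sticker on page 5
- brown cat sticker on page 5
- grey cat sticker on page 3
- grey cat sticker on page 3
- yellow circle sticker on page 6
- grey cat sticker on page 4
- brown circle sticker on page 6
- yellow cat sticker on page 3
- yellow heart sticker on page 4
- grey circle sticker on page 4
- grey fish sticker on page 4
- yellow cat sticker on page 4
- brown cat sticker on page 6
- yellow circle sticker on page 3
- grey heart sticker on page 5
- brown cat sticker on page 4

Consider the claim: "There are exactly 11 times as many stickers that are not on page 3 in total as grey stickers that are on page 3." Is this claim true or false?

|stickers that are not on page 3| = 33.
|grey stickers on page 3| = 3.
The claim requires 33 = 11 × 3 = 33, which holds.

True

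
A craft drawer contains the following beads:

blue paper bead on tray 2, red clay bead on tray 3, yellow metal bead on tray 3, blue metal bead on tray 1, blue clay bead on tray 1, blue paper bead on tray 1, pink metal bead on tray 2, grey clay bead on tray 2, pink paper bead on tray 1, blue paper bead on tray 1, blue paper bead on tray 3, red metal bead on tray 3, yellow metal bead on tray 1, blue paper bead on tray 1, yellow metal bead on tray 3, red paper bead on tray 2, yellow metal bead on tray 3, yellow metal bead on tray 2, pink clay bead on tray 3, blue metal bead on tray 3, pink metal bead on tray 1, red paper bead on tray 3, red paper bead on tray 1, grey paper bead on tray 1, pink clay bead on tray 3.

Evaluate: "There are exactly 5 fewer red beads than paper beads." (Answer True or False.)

True

red beads: 5.
paper beads: 10.
The claim requires 10 − 5 (= 5) to equal 5, which holds.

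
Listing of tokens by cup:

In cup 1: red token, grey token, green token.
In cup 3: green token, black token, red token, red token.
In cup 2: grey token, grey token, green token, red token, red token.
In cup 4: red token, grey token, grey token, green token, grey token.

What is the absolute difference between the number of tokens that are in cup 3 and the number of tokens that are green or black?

1

tokens in cup 3: 4. tokens that are green or black: 5.
|4 − 5| = 5 − 4 = 1.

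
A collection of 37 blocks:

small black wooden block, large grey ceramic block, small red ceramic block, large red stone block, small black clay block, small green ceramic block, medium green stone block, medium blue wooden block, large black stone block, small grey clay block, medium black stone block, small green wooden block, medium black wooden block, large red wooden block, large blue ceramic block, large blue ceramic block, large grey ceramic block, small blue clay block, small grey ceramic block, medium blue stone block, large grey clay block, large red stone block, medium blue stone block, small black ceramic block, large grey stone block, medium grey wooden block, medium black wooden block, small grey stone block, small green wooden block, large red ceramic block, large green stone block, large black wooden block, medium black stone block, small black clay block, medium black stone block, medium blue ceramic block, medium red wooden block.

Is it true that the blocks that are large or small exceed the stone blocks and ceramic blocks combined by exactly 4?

False

|blocks that are large or small| = 25.
stone blocks: 12; ceramic blocks: 10; combined: 12 + 10 = 22.
The claim requires 25 − 22 (= 3) to equal 4, which does not hold.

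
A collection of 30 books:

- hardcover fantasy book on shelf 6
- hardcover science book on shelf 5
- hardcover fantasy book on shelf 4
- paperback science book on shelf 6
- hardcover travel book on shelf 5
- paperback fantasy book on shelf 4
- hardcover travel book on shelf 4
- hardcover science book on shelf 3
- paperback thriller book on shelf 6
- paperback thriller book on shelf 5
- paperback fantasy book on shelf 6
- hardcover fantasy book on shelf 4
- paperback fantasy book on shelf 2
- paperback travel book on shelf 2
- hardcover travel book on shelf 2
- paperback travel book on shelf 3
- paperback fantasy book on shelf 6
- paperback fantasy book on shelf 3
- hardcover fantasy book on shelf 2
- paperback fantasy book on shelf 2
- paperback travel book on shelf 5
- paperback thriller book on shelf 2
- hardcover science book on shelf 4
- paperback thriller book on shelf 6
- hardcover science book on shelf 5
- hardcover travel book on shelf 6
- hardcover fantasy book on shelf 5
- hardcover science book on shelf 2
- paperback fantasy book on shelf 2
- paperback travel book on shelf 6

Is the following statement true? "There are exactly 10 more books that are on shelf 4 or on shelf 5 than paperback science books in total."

books on shelf 4 or on shelf 5: 11.
paperback science books: 1.
The claim requires 11 − 1 (= 10) to equal 10, which holds.

True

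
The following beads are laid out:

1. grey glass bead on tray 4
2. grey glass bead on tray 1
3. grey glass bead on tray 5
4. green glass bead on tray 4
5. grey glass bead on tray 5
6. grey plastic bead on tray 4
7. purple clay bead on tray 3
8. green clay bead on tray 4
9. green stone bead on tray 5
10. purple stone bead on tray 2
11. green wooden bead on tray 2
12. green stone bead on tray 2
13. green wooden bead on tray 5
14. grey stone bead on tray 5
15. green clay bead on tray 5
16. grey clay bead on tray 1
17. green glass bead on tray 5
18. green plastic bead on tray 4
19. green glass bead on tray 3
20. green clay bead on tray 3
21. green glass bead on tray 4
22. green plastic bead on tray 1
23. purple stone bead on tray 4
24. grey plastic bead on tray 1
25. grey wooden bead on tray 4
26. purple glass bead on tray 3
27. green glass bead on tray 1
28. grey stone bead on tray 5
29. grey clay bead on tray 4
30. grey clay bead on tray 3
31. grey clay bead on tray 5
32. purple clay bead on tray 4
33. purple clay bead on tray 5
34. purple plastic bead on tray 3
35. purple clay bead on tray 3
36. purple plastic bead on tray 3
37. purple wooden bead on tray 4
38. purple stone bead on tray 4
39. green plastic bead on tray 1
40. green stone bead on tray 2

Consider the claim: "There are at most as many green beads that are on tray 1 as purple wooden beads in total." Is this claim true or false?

|green beads on tray 1| = 3.
|purple wooden beads| = 1.
The claim requires 3 ≤ 1, which does not hold.

False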